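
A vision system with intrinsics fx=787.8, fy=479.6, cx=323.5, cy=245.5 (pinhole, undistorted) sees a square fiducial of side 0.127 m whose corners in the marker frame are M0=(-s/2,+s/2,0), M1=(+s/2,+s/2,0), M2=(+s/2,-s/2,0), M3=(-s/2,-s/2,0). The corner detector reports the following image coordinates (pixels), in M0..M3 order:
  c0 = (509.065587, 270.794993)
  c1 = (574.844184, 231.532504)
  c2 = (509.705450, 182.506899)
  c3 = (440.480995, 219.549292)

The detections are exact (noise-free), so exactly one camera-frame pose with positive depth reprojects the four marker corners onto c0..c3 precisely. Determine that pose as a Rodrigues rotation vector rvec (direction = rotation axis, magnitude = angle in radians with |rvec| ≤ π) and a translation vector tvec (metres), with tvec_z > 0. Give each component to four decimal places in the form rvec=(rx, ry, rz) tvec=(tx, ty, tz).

Intrinsics K: fx=787.8, fy=479.6, cx=323.5, cy=245.5
Marker side s = 0.127 m; corners in marker frame (Z=0):
  M0 = (-0.0635, +0.0635, 0)
  M1 = (+0.0635, +0.0635, 0)
  M2 = (+0.0635, -0.0635, 0)
  M3 = (-0.0635, -0.0635, 0)
Detected image corners:
  c0 = (509.065587, 270.794993) px
  c1 = (574.844184, 231.532504) px
  c2 = (509.705450, 182.506899) px
  c3 = (440.480995, 219.549292) px
Planar DLT: solve 8×8 A·h = b for H (H[2,2]=1):
  H  [+721.27639 +542.55630 +509.39245]
  H  [-216.04519 +401.85698 +225.69518]
  H  [+0.37323 +0.03227 +1.00000]
B = K⁻¹H; ‖b₁‖=1.063928, ‖b₂‖=1.063928; λ = 2/(‖b₁‖+‖b₂‖) = 0.939913, sign → tz>0 ⇒ λ=+0.939913
r₁ = λ·B[:,0] = (+0.71649,-0.60297,+0.35080); r₂ = λ·B[:,1] = (+0.63486,+0.77203,+0.03033)
r₃ = r₁×r₂ = (-0.28912,+0.20098,+0.93596); SVD([r₁ r₂ r₃]) → R = UVᵀ:
  R  [+0.71649 +0.63486 -0.28912]
  R  [-0.60297 +0.77203 +0.20098]
  R  [+0.35080 +0.03033 +0.93596]
t = (+0.22179, -0.03881, +0.93991) m
tr R = 2.424479; θ = arccos((tr R − 1)/2) = 0.778113 rad = 44.583°
axis k = ((R−Rᵀ)₃₂, (R−Rᵀ)₁₃, (R−Rᵀ)₂₁) / (2 sinθ) = (-0.121560, -0.455825, -0.881729)
rvec = θ·k = (-0.094588, -0.354683, -0.686085)

rvec=(-0.0946, -0.3547, -0.6861) tvec=(0.2218, -0.0388, 0.9399)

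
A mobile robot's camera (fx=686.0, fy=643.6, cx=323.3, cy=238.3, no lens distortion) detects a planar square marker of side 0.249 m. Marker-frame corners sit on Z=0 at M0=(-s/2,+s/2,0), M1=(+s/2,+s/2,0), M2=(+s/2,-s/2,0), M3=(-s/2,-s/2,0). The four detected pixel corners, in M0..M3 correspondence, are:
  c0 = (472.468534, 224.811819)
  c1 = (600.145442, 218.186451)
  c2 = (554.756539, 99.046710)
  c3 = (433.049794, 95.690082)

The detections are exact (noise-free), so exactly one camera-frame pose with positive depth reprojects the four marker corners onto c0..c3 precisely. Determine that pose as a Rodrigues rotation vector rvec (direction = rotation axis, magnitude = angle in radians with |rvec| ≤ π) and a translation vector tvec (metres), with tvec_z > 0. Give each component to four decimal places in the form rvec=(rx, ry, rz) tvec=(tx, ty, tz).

rvec=(-0.3820, -0.3558, -0.1271) tvec=(0.3206, -0.1434, 1.1366)

Intrinsics K: fx=686.0, fy=643.6, cx=323.3, cy=238.3
Marker side s = 0.249 m; corners in marker frame (Z=0):
  M0 = (-0.1245, +0.1245, 0)
  M1 = (+0.1245, +0.1245, 0)
  M2 = (+0.1245, -0.1245, 0)
  M3 = (-0.1245, -0.1245, 0)
Detected image corners:
  c0 = (472.468534, 224.811819) px
  c1 = (600.145442, 218.186451) px
  c2 = (554.756539, 99.046710) px
  c3 = (433.049794, 95.690082) px
Planar DLT: solve 8×8 A·h = b for H (H[2,2]=1):
  H  [+664.63614 +15.84650 +516.78720]
  H  [+45.04500 +449.76873 +157.07725]
  H  [+0.31899 -0.30077 +1.00000]
B = K⁻¹H; ‖b₁‖=0.879801, ‖b₂‖=0.879801; λ = 2/(‖b₁‖+‖b₂‖) = 1.136621, sign → tz>0 ⇒ λ=+1.136621
r₁ = λ·B[:,0] = (+0.93035,-0.05470,+0.36257); r₂ = λ·B[:,1] = (+0.18737,+0.92088,-0.34186)
r₃ = r₁×r₂ = (-0.31519,+0.38598,+0.86699); SVD([r₁ r₂ r₃]) → R = UVᵀ:
  R  [+0.93035 +0.18737 -0.31519]
  R  [-0.05470 +0.92088 +0.38598]
  R  [+0.36257 -0.34186 +0.86699]
t = (+0.32059, -0.14344, +1.13662) m
tr R = 2.718224; θ = arccos((tr R − 1)/2) = 0.537264 rad = 30.783°
axis k = ((R−Rᵀ)₃₂, (R−Rᵀ)₁₃, (R−Rᵀ)₂₁) / (2 sinθ) = (-0.711074, -0.662154, -0.236488)
rvec = θ·k = (-0.382034, -0.355751, -0.127056)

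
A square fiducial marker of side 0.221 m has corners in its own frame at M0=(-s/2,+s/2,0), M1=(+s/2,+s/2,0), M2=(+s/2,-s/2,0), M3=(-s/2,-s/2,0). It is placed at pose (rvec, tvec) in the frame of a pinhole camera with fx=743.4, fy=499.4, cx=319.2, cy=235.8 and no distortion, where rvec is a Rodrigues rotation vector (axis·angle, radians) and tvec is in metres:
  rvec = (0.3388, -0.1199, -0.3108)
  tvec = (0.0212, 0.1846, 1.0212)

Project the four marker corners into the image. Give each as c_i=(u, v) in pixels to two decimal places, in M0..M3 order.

c0=(282.16, 387.16) c1=(428.34, 352.12) c2=(390.39, 261.17) c3=(232.26, 297.62)

Intrinsics K: fx=743.4, fy=499.4, cx=319.2, cy=235.8
Marker side s = 0.221 m; corners in marker frame (Z=0):
  M0 = (-0.1105, +0.1105, 0)
  M1 = (+0.1105, +0.1105, 0)
  M2 = (+0.1105, -0.1105, 0)
  M3 = (-0.1105, -0.1105, 0)
rvec = (0.3388, -0.1199, -0.3108), |rvec| = θ = 0.47514 rad = 27.224°
Rodrigues: sinθ=0.45746, 1−cosθ=0.11077; R = I + sinθ·[k]× + (1−cosθ)·[k]×²:
    [+0.94555 +0.27931 -0.16711]
    [-0.31917 +0.89628 -0.30791]
    [+0.06377 +0.34448 +0.93663]
t = (0.0212, 0.1846, 1.0212) m
M0: Pc = R·M0+t = (-0.05242, +0.31891, +1.05222); u = 743.4·(-0.05242)/1.05222 + 319.2 = 282.1649, v = 499.4·(+0.31891)/1.05222 + 235.8 = 387.1587
M1: Pc = R·M1+t = (+0.15655, +0.24837, +1.06631); u = 743.4·(+0.15655)/1.06631 + 319.2 = 428.3394, v = 499.4·(+0.24837)/1.06631 + 235.8 = 352.1229
M2: Pc = R·M2+t = (+0.09482, +0.05029, +0.99018); u = 743.4·(+0.09482)/0.99018 + 319.2 = 390.3881, v = 499.4·(+0.05029)/0.99018 + 235.8 = 261.1652
M3: Pc = R·M3+t = (-0.11415, +0.12083, +0.97609); u = 743.4·(-0.11415)/0.97609 + 319.2 = 232.2647, v = 499.4·(+0.12083)/0.97609 + 235.8 = 297.6202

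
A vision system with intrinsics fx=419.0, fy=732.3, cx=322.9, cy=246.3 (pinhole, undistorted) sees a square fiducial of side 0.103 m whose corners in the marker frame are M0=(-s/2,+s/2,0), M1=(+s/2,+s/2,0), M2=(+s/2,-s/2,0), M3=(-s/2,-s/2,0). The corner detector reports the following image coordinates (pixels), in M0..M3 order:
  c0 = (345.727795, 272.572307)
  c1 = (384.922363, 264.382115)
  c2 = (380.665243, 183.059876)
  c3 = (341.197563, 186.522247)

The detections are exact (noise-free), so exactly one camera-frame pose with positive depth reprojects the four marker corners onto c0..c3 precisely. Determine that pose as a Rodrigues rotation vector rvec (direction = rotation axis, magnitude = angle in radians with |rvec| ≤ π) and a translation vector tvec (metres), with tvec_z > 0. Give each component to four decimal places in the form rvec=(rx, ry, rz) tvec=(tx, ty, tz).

rvec=(-0.0184, -0.5156, -0.0914) tvec=(0.0874, -0.0242, 0.8983)

Intrinsics K: fx=419.0, fy=732.3, cx=322.9, cy=246.3
Marker side s = 0.103 m; corners in marker frame (Z=0):
  M0 = (-0.0515, +0.0515, 0)
  M1 = (+0.0515, +0.0515, 0)
  M2 = (+0.0515, -0.0515, 0)
  M3 = (-0.0515, -0.0515, 0)
Detected image corners:
  c0 = (345.727795, 272.572307) px
  c1 = (384.922363, 264.382115) px
  c2 = (380.665243, 183.059876) px
  c3 = (341.197563, 186.522247) px
Planar DLT: solve 8×8 A·h = b for H (H[2,2]=1):
  H  [+581.18220 +44.83366 +363.68486]
  H  [+67.83015 +813.21994 +226.56492]
  H  [+0.54892 +0.00610 +1.00000]
B = K⁻¹H; ‖b₁‖=1.113178, ‖b₂‖=1.113178; λ = 2/(‖b₁‖+‖b₂‖) = 0.898329, sign → tz>0 ⇒ λ=+0.898329
r₁ = λ·B[:,0] = (+0.86603,-0.08264,+0.49311); r₂ = λ·B[:,1] = (+0.09190,+0.99575,+0.00548)
r₃ = r₁×r₂ = (-0.49147,+0.04057,+0.86995); SVD([r₁ r₂ r₃]) → R = UVᵀ:
  R  [+0.86603 +0.09190 -0.49147]
  R  [-0.08264 +0.99575 +0.04057]
  R  [+0.49311 +0.00548 +0.86995]
t = (+0.08744, -0.02421, +0.89833) m
tr R = 2.731738; θ = arccos((tr R − 1)/2) = 0.523911 rad = 30.018°
axis k = ((R−Rᵀ)₃₂, (R−Rᵀ)₁₃, (R−Rᵀ)₂₁) / (2 sinθ) = (-0.035077, -0.984041, -0.174449)
rvec = θ·k = (-0.018377, -0.515550, -0.091396)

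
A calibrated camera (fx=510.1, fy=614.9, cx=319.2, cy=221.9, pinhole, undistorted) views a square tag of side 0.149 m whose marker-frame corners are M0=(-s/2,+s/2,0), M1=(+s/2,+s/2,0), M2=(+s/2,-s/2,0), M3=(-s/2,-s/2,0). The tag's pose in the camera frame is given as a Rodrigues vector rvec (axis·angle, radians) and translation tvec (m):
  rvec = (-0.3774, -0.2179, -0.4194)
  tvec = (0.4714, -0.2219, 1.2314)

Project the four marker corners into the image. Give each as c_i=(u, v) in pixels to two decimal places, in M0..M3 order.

Intrinsics K: fx=510.1, fy=614.9, cx=319.2, cy=221.9
Marker side s = 0.149 m; corners in marker frame (Z=0):
  M0 = (-0.0745, +0.0745, 0)
  M1 = (+0.0745, +0.0745, 0)
  M2 = (+0.0745, -0.0745, 0)
  M3 = (-0.0745, -0.0745, 0)
rvec = (-0.3774, -0.2179, -0.4194), |rvec| = θ = 0.60482 rad = 34.654°
Rodrigues: sinθ=0.56861, 1−cosθ=0.17740; R = I + sinθ·[k]× + (1−cosθ)·[k]×²:
    [+0.89168 +0.43417 -0.12810]
    [-0.35441 +0.84563 +0.39913]
    [+0.28161 -0.31049 +0.90790]
t = (0.4714, -0.2219, 1.2314) m
M0: Pc = R·M0+t = (+0.43732, -0.13250, +1.18729); u = 510.1·(+0.43732)/1.18729 + 319.2 = 507.0861, v = 614.9·(-0.13250)/1.18729 + 221.9 = 153.2796
M1: Pc = R·M1+t = (+0.57018, -0.18530, +1.22925); u = 510.1·(+0.57018)/1.22925 + 319.2 = 555.8052, v = 614.9·(-0.18530)/1.22925 + 221.9 = 129.2062
M2: Pc = R·M2+t = (+0.50548, -0.31130, +1.27551); u = 510.1·(+0.50548)/1.27551 + 319.2 = 521.3521, v = 614.9·(-0.31130)/1.27551 + 221.9 = 71.8266
M3: Pc = R·M3+t = (+0.37262, -0.25850, +1.23355); u = 510.1·(+0.37262)/1.23355 + 319.2 = 473.2882, v = 614.9·(-0.25850)/1.23355 + 221.9 = 93.0453

c0=(507.09, 153.28) c1=(555.81, 129.21) c2=(521.35, 71.83) c3=(473.29, 93.05)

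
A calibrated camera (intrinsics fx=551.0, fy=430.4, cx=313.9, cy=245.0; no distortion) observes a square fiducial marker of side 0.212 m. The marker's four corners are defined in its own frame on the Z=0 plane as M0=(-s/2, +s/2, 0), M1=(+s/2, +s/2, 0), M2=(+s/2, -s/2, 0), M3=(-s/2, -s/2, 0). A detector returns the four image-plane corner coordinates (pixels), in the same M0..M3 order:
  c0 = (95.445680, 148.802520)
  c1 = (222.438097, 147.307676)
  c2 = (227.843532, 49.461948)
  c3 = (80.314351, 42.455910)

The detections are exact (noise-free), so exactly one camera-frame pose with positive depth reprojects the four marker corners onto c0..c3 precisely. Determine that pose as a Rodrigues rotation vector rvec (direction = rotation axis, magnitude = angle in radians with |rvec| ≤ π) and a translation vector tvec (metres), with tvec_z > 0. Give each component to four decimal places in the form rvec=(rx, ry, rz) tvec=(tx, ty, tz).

rvec=(0.6831, -0.3560, 0.0283) tvec=(-0.2481, -0.2964, 0.8847)

Intrinsics K: fx=551.0, fy=430.4, cx=313.9, cy=245.0
Marker side s = 0.212 m; corners in marker frame (Z=0):
  M0 = (-0.1060, +0.1060, 0)
  M1 = (+0.1060, +0.1060, 0)
  M2 = (+0.1060, -0.1060, 0)
  M3 = (-0.1060, -0.1060, 0)
Detected image corners:
  c0 = (95.445680, 148.802520) px
  c1 = (222.438097, 147.307676) px
  c2 = (227.843532, 49.461948) px
  c3 = (80.314351, 42.455910) px
Planar DLT: solve 8×8 A·h = b for H (H[2,2]=1):
  H  [+702.44574 +129.40068 +159.41013]
  H  [+47.81300 +547.96766 +100.80880]
  H  [+0.37406 +0.69250 +1.00000]
B = K⁻¹H; ‖b₁‖=1.130319, ‖b₂‖=1.130319; λ = 2/(‖b₁‖+‖b₂‖) = 0.884706, sign → tz>0 ⇒ λ=+0.884706
r₁ = λ·B[:,0] = (+0.93934,-0.09010,+0.33093); r₂ = λ·B[:,1] = (-0.14125,+0.77763,+0.61266)
r₃ = r₁×r₂ = (-0.31254,-0.62224,+0.71773); SVD([r₁ r₂ r₃]) → R = UVᵀ:
  R  [+0.93934 -0.14125 -0.31254]
  R  [-0.09010 +0.77763 -0.62224]
  R  [+0.33093 +0.61266 +0.71773]
t = (-0.24805, -0.29639, +0.88471) m
tr R = 2.434698; θ = arccos((tr R − 1)/2) = 0.770807 rad = 44.164°
axis k = ((R−Rᵀ)₃₂, (R−Rᵀ)₁₃, (R−Rᵀ)₂₁) / (2 sinθ) = (+0.886227, -0.461794, +0.036712)
rvec = θ·k = (+0.683110, -0.355954, +0.028298)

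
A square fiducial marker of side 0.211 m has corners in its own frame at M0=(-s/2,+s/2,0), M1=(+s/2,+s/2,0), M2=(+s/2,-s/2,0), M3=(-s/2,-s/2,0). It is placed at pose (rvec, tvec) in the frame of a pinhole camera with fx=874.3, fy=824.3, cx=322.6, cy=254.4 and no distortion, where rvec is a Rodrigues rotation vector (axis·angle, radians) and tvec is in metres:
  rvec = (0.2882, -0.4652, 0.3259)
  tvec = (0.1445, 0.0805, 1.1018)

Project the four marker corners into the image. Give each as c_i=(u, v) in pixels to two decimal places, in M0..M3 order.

Intrinsics K: fx=874.3, fy=824.3, cx=322.6, cy=254.4
Marker side s = 0.211 m; corners in marker frame (Z=0):
  M0 = (-0.1055, +0.1055, 0)
  M1 = (+0.1055, +0.1055, 0)
  M2 = (+0.1055, -0.1055, 0)
  M3 = (-0.1055, -0.1055, 0)
rvec = (0.2882, -0.4652, 0.3259), |rvec| = θ = 0.63693 rad = 36.493°
Rodrigues: sinθ=0.59473, 1−cosθ=0.19608; R = I + sinθ·[k]× + (1−cosθ)·[k]×²:
    [+0.84407 -0.36911 -0.38898]
    [+0.23951 +0.90852 -0.34238]
    [+0.47977 +0.19583 +0.85526]
t = (0.1445, 0.0805, 1.1018) m
M0: Pc = R·M0+t = (+0.01651, +0.15108, +1.07184); u = 874.3·(+0.01651)/1.07184 + 322.6 = 336.0671, v = 824.3·(+0.15108)/1.07184 + 254.4 = 370.5886
M1: Pc = R·M1+t = (+0.19461, +0.20162, +1.17308); u = 874.3·(+0.19461)/1.17308 + 322.6 = 467.6428, v = 824.3·(+0.20162)/1.17308 + 254.4 = 396.0728
M2: Pc = R·M2+t = (+0.27249, +0.00992, +1.13176); u = 874.3·(+0.27249)/1.13176 + 322.6 = 533.1030, v = 824.3·(+0.00992)/1.13176 + 254.4 = 261.6244
M3: Pc = R·M3+t = (+0.09439, -0.04062, +1.03052); u = 874.3·(+0.09439)/1.03052 + 322.6 = 402.6821, v = 824.3·(-0.04062)/1.03052 + 254.4 = 221.9110

c0=(336.07, 370.59) c1=(467.64, 396.07) c2=(533.10, 261.62) c3=(402.68, 221.91)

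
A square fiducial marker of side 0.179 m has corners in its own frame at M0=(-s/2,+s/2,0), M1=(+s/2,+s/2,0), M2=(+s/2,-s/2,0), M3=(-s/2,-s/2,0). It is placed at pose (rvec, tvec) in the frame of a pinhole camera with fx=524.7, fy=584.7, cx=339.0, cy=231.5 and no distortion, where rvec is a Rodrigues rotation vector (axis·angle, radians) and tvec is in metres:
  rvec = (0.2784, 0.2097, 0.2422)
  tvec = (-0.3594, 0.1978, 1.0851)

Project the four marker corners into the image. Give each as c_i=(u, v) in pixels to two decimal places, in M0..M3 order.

c0=(123.47, 365.22) c1=(198.82, 394.12) c2=(210.29, 308.78) c3=(130.90, 280.88)

Intrinsics K: fx=524.7, fy=584.7, cx=339.0, cy=231.5
Marker side s = 0.179 m; corners in marker frame (Z=0):
  M0 = (-0.0895, +0.0895, 0)
  M1 = (+0.0895, +0.0895, 0)
  M2 = (+0.0895, -0.0895, 0)
  M3 = (-0.0895, -0.0895, 0)
rvec = (0.2784, 0.2097, 0.2422), |rvec| = θ = 0.42443 rad = 24.318°
Rodrigues: sinθ=0.41180, 1−cosθ=0.08873; R = I + sinθ·[k]× + (1−cosθ)·[k]×²:
    [+0.94945 -0.20624 +0.23667]
    [+0.26375 +0.93293 -0.24510]
    [-0.17025 +0.29513 +0.94017]
t = (-0.3594, 0.1978, 1.0851) m
M0: Pc = R·M0+t = (-0.46283, +0.25769, +1.12675); u = 524.7·(-0.46283)/1.12675 + 339.0 = 123.4698, v = 584.7·(+0.25769)/1.12675 + 231.5 = 365.2229
M1: Pc = R·M1+t = (-0.29288, +0.30490, +1.09628); u = 524.7·(-0.29288)/1.09628 + 339.0 = 198.8205, v = 584.7·(+0.30490)/1.09628 + 231.5 = 394.1201
M2: Pc = R·M2+t = (-0.25597, +0.13791, +1.04345); u = 524.7·(-0.25597)/1.04345 + 339.0 = 210.2870, v = 584.7·(+0.13791)/1.04345 + 231.5 = 308.7773
M3: Pc = R·M3+t = (-0.42592, +0.09070, +1.07392); u = 524.7·(-0.42592)/1.07392 + 339.0 = 130.9043, v = 584.7·(+0.09070)/1.07392 + 231.5 = 280.8803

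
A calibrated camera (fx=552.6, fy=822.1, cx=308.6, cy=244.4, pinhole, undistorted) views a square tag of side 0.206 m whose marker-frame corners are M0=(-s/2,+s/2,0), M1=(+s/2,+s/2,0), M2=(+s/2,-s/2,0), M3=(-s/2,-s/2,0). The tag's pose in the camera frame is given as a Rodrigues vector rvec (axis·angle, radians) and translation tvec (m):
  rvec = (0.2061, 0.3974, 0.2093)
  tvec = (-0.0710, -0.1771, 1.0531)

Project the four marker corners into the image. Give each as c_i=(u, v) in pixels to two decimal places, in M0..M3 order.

Intrinsics K: fx=552.6, fy=822.1, cx=308.6, cy=244.4
Marker side s = 0.206 m; corners in marker frame (Z=0):
  M0 = (-0.1030, +0.1030, 0)
  M1 = (+0.1030, +0.1030, 0)
  M2 = (+0.1030, -0.1030, 0)
  M3 = (-0.1030, -0.1030, 0)
rvec = (0.2061, 0.3974, 0.2093), |rvec| = θ = 0.49418 rad = 28.314°
Rodrigues: sinθ=0.47431, 1−cosθ=0.11964; R = I + sinθ·[k]× + (1−cosθ)·[k]×²:
    [+0.90117 -0.16076 +0.40255]
    [+0.24101 +0.95773 -0.15706]
    [-0.36029 +0.23856 +0.90182]
t = (-0.0710, -0.1771, 1.0531) m
M0: Pc = R·M0+t = (-0.18038, -0.10328, +1.11478); u = 552.6·(-0.18038)/1.11478 + 308.6 = 219.1859, v = 822.1·(-0.10328)/1.11478 + 244.4 = 168.2373
M1: Pc = R·M1+t = (+0.00526, -0.05363, +1.04056); u = 552.6·(+0.00526)/1.04056 + 308.6 = 311.3946, v = 822.1·(-0.05363)/1.04056 + 244.4 = 202.0295
M2: Pc = R·M2+t = (+0.03838, -0.25092, +0.99142); u = 552.6·(+0.03838)/0.99142 + 308.6 = 329.9916, v = 822.1·(-0.25092)/0.99142 + 244.4 = 36.3314
M3: Pc = R·M3+t = (-0.14726, -0.30057, +1.06564); u = 552.6·(-0.14726)/1.06564 + 308.6 = 232.2353, v = 822.1·(-0.30057)/1.06564 + 244.4 = 12.5213

c0=(219.19, 168.24) c1=(311.39, 202.03) c2=(329.99, 36.33) c3=(232.24, 12.52)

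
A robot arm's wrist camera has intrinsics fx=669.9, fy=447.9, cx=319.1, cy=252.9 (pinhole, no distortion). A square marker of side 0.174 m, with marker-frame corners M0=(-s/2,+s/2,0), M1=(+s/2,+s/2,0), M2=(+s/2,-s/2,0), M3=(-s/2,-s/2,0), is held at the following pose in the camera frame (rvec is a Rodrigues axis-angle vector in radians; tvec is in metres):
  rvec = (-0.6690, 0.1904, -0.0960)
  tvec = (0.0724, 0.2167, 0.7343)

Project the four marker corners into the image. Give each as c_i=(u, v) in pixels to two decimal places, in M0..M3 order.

Intrinsics K: fx=669.9, fy=447.9, cx=319.1, cy=252.9
Marker side s = 0.174 m; corners in marker frame (Z=0):
  M0 = (-0.0870, +0.0870, 0)
  M1 = (+0.0870, +0.0870, 0)
  M2 = (+0.0870, -0.0870, 0)
  M3 = (-0.0870, -0.0870, 0)
rvec = (-0.6690, 0.1904, -0.0960), |rvec| = θ = 0.70216 rad = 40.231°
Rodrigues: sinθ=0.64587, 1−cosθ=0.23655; R = I + sinθ·[k]× + (1−cosθ)·[k]×²:
    [+0.97818 +0.02719 +0.20595]
    [-0.14942 +0.78084 +0.60660]
    [-0.14432 -0.62414 +0.76787]
t = (0.0724, 0.2167, 0.7343) m
M0: Pc = R·M0+t = (-0.01034, +0.29763, +0.69256); u = 669.9·(-0.01034)/0.69256 + 319.1 = 309.1015, v = 447.9·(+0.29763)/0.69256 + 252.9 = 445.3893
M1: Pc = R·M1+t = (+0.15987, +0.27163, +0.66744); u = 669.9·(+0.15987)/0.66744 + 319.1 = 479.5557, v = 447.9·(+0.27163)/0.66744 + 252.9 = 435.1846
M2: Pc = R·M2+t = (+0.15514, +0.13577, +0.77604); u = 669.9·(+0.15514)/0.77604 + 319.1 = 453.0177, v = 447.9·(+0.13577)/0.77604 + 252.9 = 331.2592
M3: Pc = R·M3+t = (-0.01507, +0.16177, +0.80116); u = 669.9·(-0.01507)/0.80116 + 319.1 = 306.5010, v = 447.9·(+0.16177)/0.80116 + 252.9 = 343.3382

c0=(309.10, 445.39) c1=(479.56, 435.18) c2=(453.02, 331.26) c3=(306.50, 343.34)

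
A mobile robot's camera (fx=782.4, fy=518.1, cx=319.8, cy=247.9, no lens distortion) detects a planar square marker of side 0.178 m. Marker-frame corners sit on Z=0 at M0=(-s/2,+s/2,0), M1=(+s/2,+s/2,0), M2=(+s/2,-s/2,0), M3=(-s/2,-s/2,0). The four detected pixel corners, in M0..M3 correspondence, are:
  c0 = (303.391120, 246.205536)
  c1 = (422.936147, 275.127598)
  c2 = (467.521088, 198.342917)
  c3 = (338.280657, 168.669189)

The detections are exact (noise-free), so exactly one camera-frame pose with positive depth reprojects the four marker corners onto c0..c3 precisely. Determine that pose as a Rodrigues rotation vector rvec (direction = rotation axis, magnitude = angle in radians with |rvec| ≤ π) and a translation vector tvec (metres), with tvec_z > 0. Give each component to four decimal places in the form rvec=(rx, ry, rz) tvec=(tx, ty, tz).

Intrinsics K: fx=782.4, fy=518.1, cx=319.8, cy=247.9
Marker side s = 0.178 m; corners in marker frame (Z=0):
  M0 = (-0.0890, +0.0890, 0)
  M1 = (+0.0890, +0.0890, 0)
  M2 = (+0.0890, -0.0890, 0)
  M3 = (-0.0890, -0.0890, 0)
Detected image corners:
  c0 = (303.391120, 246.205536) px
  c1 = (422.936147, 275.127598) px
  c2 = (467.521088, 198.342917) px
  c3 = (338.280657, 168.669189) px
Planar DLT: solve 8×8 A·h = b for H (H[2,2]=1):
  H  [+659.75155 -67.45221 +381.76354]
  H  [+142.42799 +523.69410 +223.35103]
  H  [-0.09947 +0.40610 +1.00000]
B = K⁻¹H; ‖b₁‖=0.946136, ‖b₂‖=0.946136; λ = 2/(‖b₁‖+‖b₂‖) = 1.056930, sign → tz>0 ⇒ λ=+1.056930
r₁ = λ·B[:,0] = (+0.93422,+0.34086,-0.10513); r₂ = λ·B[:,1] = (-0.26656,+0.86297,+0.42922)
r₃ = r₁×r₂ = (+0.23703,-0.37296,+0.89706); SVD([r₁ r₂ r₃]) → R = UVᵀ:
  R  [+0.93422 -0.26656 +0.23703]
  R  [+0.34086 +0.86297 -0.37296]
  R  [-0.10513 +0.42922 +0.89706]
t = (+0.08371, -0.05008, +1.05693) m
tr R = 2.694248; θ = arccos((tr R − 1)/2) = 0.560247 rad = 32.100°
axis k = ((R−Rᵀ)₃₂, (R−Rᵀ)₁₃, (R−Rᵀ)₂₁) / (2 sinθ) = (+0.754787, +0.321944, +0.571531)
rvec = θ·k = (+0.422867, +0.180368, +0.320199)

rvec=(0.4229, 0.1804, 0.3202) tvec=(0.0837, -0.0501, 1.0569)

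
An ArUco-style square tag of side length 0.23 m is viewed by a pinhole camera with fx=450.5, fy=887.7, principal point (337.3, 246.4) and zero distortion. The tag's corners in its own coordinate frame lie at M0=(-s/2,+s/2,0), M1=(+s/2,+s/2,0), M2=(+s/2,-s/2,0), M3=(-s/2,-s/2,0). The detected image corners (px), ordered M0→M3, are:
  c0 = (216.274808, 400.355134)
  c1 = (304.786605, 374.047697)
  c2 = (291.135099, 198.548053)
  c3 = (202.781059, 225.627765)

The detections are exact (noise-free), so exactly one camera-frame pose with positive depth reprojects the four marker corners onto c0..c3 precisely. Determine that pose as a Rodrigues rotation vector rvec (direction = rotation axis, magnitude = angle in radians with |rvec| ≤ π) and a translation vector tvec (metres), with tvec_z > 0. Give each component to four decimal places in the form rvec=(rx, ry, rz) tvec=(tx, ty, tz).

Intrinsics K: fx=450.5, fy=887.7, cx=337.3, cy=246.4
Marker side s = 0.23 m; corners in marker frame (Z=0):
  M0 = (-0.1150, +0.1150, 0)
  M1 = (+0.1150, +0.1150, 0)
  M2 = (+0.1150, -0.1150, 0)
  M3 = (-0.1150, -0.1150, 0)
Detected image corners:
  c0 = (216.274808, 400.355134) px
  c1 = (304.786605, 374.047697) px
  c2 = (291.135099, 198.548053) px
  c3 = (202.781059, 225.627765) px
Planar DLT: solve 8×8 A·h = b for H (H[2,2]=1):
  H  [+379.44342 +57.81722 +253.63958]
  H  [-122.02030 +759.94993 +299.62784]
  H  [-0.01989 -0.00470 +1.00000]
B = K⁻¹H; ‖b₁‖=0.867487, ‖b₂‖=0.867487; λ = 2/(‖b₁‖+‖b₂‖) = 1.152755, sign → tz>0 ⇒ λ=+1.152755
r₁ = λ·B[:,0] = (+0.98810,-0.15209,-0.02293); r₂ = λ·B[:,1] = (+0.15200,+0.98837,-0.00542)
r₃ = r₁×r₂ = (+0.02349,+0.00187,+0.99972); SVD([r₁ r₂ r₃]) → R = UVᵀ:
  R  [+0.98810 +0.15200 +0.02349]
  R  [-0.15209 +0.98837 +0.00187]
  R  [-0.02293 -0.00542 +0.99972]
t = (-0.21407, +0.06912, +1.15275) m
tr R = 2.976188; θ = arccos((tr R − 1)/2) = 0.154464 rad = 8.850°
axis k = ((R−Rᵀ)₃₂, (R−Rᵀ)₁₃, (R−Rᵀ)₂₁) / (2 sinθ) = (-0.023703, +0.150853, -0.988272)
rvec = θ·k = (-0.003661, +0.023301, -0.152653)

rvec=(-0.0037, 0.0233, -0.1527) tvec=(-0.2141, 0.0691, 1.1528)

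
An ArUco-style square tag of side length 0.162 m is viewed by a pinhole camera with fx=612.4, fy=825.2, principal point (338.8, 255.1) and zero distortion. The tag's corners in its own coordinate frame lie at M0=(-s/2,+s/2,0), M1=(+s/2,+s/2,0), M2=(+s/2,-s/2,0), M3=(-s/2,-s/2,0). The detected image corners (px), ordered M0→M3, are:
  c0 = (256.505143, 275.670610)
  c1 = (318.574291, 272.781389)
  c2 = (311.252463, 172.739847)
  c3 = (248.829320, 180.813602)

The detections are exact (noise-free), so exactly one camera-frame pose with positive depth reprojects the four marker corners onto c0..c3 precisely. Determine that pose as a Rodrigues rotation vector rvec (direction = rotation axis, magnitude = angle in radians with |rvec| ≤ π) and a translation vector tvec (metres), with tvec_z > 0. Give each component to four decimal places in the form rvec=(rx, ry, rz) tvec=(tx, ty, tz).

Intrinsics K: fx=612.4, fy=825.2, cx=338.8, cy=255.1
Marker side s = 0.162 m; corners in marker frame (Z=0):
  M0 = (-0.0810, +0.0810, 0)
  M1 = (+0.0810, +0.0810, 0)
  M2 = (+0.0810, -0.0810, 0)
  M3 = (-0.0810, -0.0810, 0)
Detected image corners:
  c0 = (256.505143, 275.670610) px
  c1 = (318.574291, 272.781389) px
  c2 = (311.252463, 172.739847) px
  c3 = (248.829320, 180.813602) px
Planar DLT: solve 8×8 A·h = b for H (H[2,2]=1):
  H  [+292.21331 +67.36538 +282.99543]
  H  [-106.85632 +617.84305 +225.86605]
  H  [-0.32424 +0.07417 +1.00000]
B = K⁻¹H; ‖b₁‖=0.732824, ‖b₂‖=0.732824; λ = 2/(‖b₁‖+‖b₂‖) = 1.364584, sign → tz>0 ⇒ λ=+1.364584
r₁ = λ·B[:,0] = (+0.89590,-0.03992,-0.44245); r₂ = λ·B[:,1] = (+0.09412,+0.99040,+0.10121)
r₃ = r₁×r₂ = (+0.43416,-0.13231,+0.89106); SVD([r₁ r₂ r₃]) → R = UVᵀ:
  R  [+0.89590 +0.09412 +0.43416]
  R  [-0.03992 +0.99040 -0.13231]
  R  [-0.44245 +0.10121 +0.89106]
t = (-0.12435, -0.04834, +1.36458) m
tr R = 2.777372; θ = arccos((tr R − 1)/2) = 0.476325 rad = 27.291°
axis k = ((R−Rᵀ)₃₂, (R−Rᵀ)₁₃, (R−Rᵀ)₂₁) / (2 sinθ) = (+0.254646, +0.955924, -0.146168)
rvec = θ·k = (+0.121294, +0.455330, -0.069624)

rvec=(0.1213, 0.4553, -0.0696) tvec=(-0.1243, -0.0483, 1.3646)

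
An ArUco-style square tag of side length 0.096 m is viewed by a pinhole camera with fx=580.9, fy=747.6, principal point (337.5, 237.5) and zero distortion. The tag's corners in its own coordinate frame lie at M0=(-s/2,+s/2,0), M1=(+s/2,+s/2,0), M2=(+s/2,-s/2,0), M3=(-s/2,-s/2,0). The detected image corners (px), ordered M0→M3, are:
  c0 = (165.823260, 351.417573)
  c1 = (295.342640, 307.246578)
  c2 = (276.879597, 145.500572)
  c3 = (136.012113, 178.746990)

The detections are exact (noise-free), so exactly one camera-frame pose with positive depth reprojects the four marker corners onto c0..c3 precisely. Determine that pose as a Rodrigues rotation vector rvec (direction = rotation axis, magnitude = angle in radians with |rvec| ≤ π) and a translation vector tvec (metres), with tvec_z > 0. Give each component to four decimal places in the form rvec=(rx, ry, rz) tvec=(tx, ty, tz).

Intrinsics K: fx=580.9, fy=747.6, cx=337.5, cy=237.5
Marker side s = 0.096 m; corners in marker frame (Z=0):
  M0 = (-0.0480, +0.0480, 0)
  M1 = (+0.0480, +0.0480, 0)
  M2 = (+0.0480, -0.0480, 0)
  M3 = (-0.0480, -0.0480, 0)
Detected image corners:
  c0 = (165.823260, 351.417573) px
  c1 = (295.342640, 307.246578) px
  c2 = (276.879597, 145.500572) px
  c3 = (136.012113, 178.746990) px
Planar DLT: solve 8×8 A·h = b for H (H[2,2]=1):
  H  [+1591.50194 +407.00453 +221.68450]
  H  [-196.82655 +1917.09421 +247.84151]
  H  [+0.84794 +0.72298 +1.00000]
B = K⁻¹H; ‖b₁‖=2.460089, ‖b₂‖=2.460089; λ = 2/(‖b₁‖+‖b₂‖) = 0.406489, sign → tz>0 ⇒ λ=+0.406489
r₁ = λ·B[:,0] = (+0.91341,-0.21652,+0.34468); r₂ = λ·B[:,1] = (+0.11406,+0.94901,+0.29388)
r₃ = r₁×r₂ = (-0.39074,-0.22912,+0.89153); SVD([r₁ r₂ r₃]) → R = UVᵀ:
  R  [+0.91341 +0.11406 -0.39074]
  R  [-0.21652 +0.94901 -0.22912]
  R  [+0.34468 +0.29388 +0.89153]
t = (-0.08104, +0.00562, +0.40649) m
tr R = 2.753950; θ = arccos((tr R − 1)/2) = 0.501265 rad = 28.720°
axis k = ((R−Rᵀ)₃₂, (R−Rᵀ)₁₃, (R−Rᵀ)₂₁) / (2 sinθ) = (+0.544192, -0.765206, -0.343968)
rvec = θ·k = (+0.272785, -0.383571, -0.172419)

rvec=(0.2728, -0.3836, -0.1724) tvec=(-0.0810, 0.0056, 0.4065)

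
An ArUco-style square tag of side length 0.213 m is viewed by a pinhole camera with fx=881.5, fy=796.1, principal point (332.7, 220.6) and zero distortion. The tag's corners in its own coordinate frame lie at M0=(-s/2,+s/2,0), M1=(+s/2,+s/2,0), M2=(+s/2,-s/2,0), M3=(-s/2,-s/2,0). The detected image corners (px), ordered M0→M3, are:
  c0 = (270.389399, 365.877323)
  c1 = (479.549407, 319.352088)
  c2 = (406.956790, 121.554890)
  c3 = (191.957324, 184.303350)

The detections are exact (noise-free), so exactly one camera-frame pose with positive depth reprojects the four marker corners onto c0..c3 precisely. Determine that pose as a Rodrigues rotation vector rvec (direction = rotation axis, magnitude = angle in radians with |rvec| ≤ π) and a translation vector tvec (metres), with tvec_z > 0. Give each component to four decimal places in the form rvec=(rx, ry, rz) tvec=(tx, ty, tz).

Intrinsics K: fx=881.5, fy=796.1, cx=332.7, cy=220.6
Marker side s = 0.213 m; corners in marker frame (Z=0):
  M0 = (-0.1065, +0.1065, 0)
  M1 = (+0.1065, +0.1065, 0)
  M2 = (+0.1065, -0.1065, 0)
  M3 = (-0.1065, -0.1065, 0)
Detected image corners:
  c0 = (270.389399, 365.877323) px
  c1 = (479.549407, 319.352088) px
  c2 = (406.956790, 121.554890) px
  c3 = (191.957324, 184.303350) px
Planar DLT: solve 8×8 A·h = b for H (H[2,2]=1):
  H  [+883.89916 +438.26334 +334.47464]
  H  [-337.37684 +950.38110 +251.22725]
  H  [-0.33041 +0.24691 +1.00000]
B = K⁻¹H; ‖b₁‖=1.220919, ‖b₂‖=1.220919; λ = 2/(‖b₁‖+‖b₂‖) = 0.819055, sign → tz>0 ⇒ λ=+0.819055
r₁ = λ·B[:,0] = (+0.92343,-0.27211,-0.27063); r₂ = λ·B[:,1] = (+0.33089,+0.92174,+0.20224)
r₃ = r₁×r₂ = (+0.19442,-0.27630,+0.94120); SVD([r₁ r₂ r₃]) → R = UVᵀ:
  R  [+0.92343 +0.33089 +0.19442]
  R  [-0.27211 +0.92174 -0.27630]
  R  [-0.27063 +0.20224 +0.94120]
t = (+0.00165, +0.03151, +0.81906) m
tr R = 2.786373; θ = arccos((tr R − 1)/2) = 0.466415 rad = 26.724°
axis k = ((R−Rᵀ)₃₂, (R−Rᵀ)₁₃, (R−Rᵀ)₂₁) / (2 sinθ) = (+0.532075, +0.517076, -0.670468)
rvec = θ·k = (+0.248168, +0.241172, -0.312716)

rvec=(0.2482, 0.2412, -0.3127) tvec=(0.0016, 0.0315, 0.8191)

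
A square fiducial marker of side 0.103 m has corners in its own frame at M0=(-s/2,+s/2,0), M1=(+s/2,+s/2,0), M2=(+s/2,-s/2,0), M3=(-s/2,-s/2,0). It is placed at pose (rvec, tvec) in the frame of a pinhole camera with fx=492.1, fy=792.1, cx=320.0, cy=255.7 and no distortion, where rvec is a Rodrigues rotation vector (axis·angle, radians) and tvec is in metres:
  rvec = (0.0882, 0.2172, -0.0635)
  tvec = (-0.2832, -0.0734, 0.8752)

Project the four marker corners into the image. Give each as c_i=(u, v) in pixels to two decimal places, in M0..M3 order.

Intrinsics K: fx=492.1, fy=792.1, cx=320.0, cy=255.7
Marker side s = 0.103 m; corners in marker frame (Z=0):
  M0 = (-0.0515, +0.0515, 0)
  M1 = (+0.0515, +0.0515, 0)
  M2 = (+0.0515, -0.0515, 0)
  M3 = (-0.0515, -0.0515, 0)
rvec = (0.0882, 0.2172, -0.0635), |rvec| = θ = 0.24287 rad = 13.916°
Rodrigues: sinθ=0.24049, 1−cosθ=0.02935; R = I + sinθ·[k]× + (1−cosθ)·[k]×²:
    [+0.97452 +0.07241 +0.21228]
    [-0.05335 +0.99412 -0.09420]
    [-0.21786 +0.08047 +0.97266]
t = (-0.2832, -0.0734, 0.8752) m
M0: Pc = R·M0+t = (-0.32966, -0.01946, +0.89056); u = 492.1·(-0.32966)/0.89056 + 320.0 = 137.8401, v = 792.1·(-0.01946)/0.89056 + 255.7 = 238.3957
M1: Pc = R·M1+t = (-0.22928, -0.02495, +0.86812); u = 492.1·(-0.22928)/0.86812 + 320.0 = 190.0300, v = 792.1·(-0.02495)/0.86812 + 255.7 = 232.9350
M2: Pc = R·M2+t = (-0.23674, -0.12734, +0.85984); u = 492.1·(-0.23674)/0.85984 + 320.0 = 184.5086, v = 792.1·(-0.12734)/0.85984 + 255.7 = 138.3873
M3: Pc = R·M3+t = (-0.33712, -0.12185, +0.88228); u = 492.1·(-0.33712)/0.88228 + 320.0 = 131.9688, v = 792.1·(-0.12185)/0.88228 + 255.7 = 146.3040

c0=(137.84, 238.40) c1=(190.03, 232.93) c2=(184.51, 138.39) c3=(131.97, 146.30)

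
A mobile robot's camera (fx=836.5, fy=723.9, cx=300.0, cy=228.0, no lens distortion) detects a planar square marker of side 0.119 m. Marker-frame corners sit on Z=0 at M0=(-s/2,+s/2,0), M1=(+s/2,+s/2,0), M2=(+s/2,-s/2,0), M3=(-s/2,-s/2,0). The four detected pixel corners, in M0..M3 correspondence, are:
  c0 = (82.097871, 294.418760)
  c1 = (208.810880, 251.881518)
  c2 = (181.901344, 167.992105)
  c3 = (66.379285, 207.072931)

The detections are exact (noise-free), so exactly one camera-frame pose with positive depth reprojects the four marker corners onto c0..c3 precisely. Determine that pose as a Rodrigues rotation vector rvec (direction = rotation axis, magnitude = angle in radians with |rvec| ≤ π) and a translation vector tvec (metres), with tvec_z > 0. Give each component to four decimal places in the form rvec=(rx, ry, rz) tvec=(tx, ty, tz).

Intrinsics K: fx=836.5, fy=723.9, cx=300.0, cy=228.0
Marker side s = 0.119 m; corners in marker frame (Z=0):
  M0 = (-0.0595, +0.0595, 0)
  M1 = (+0.0595, +0.0595, 0)
  M2 = (+0.0595, -0.0595, 0)
  M3 = (-0.0595, -0.0595, 0)
Detected image corners:
  c0 = (82.097871, 294.418760) px
  c1 = (208.810880, 251.881518) px
  c2 = (181.901344, 167.992105) px
  c3 = (66.379285, 207.072931) px
Planar DLT: solve 8×8 A·h = b for H (H[2,2]=1):
  H  [+1011.80042 +75.04187 +134.20565]
  H  [-348.82088 +541.80552 +228.41092]
  H  [-0.02846 -0.77144 +1.00000]
B = K⁻¹H; ‖b₁‖=1.308542, ‖b₂‖=1.308542; λ = 2/(‖b₁‖+‖b₂‖) = 0.764209, sign → tz>0 ⇒ λ=+0.764209
r₁ = λ·B[:,0] = (+0.93216,-0.36140,-0.02175); r₂ = λ·B[:,1] = (+0.27999,+0.75766,-0.58954)
r₃ = r₁×r₂ = (+0.22953,+0.54346,+0.80744); SVD([r₁ r₂ r₃]) → R = UVᵀ:
  R  [+0.93216 +0.27999 +0.22953]
  R  [-0.36140 +0.75766 +0.54346]
  R  [-0.02175 -0.58954 +0.80744]
t = (-0.15147, +0.00043, +0.76421) m
tr R = 2.497261; θ = arccos((tr R − 1)/2) = 0.724802 rad = 41.528°
axis k = ((R−Rᵀ)₃₂, (R−Rᵀ)₁₃, (R−Rᵀ)₂₁) / (2 sinθ) = (-0.854467, +0.189506, -0.483708)
rvec = θ·k = (-0.619320, +0.137354, -0.350592)

rvec=(-0.6193, 0.1374, -0.3506) tvec=(-0.1515, 0.0004, 0.7642)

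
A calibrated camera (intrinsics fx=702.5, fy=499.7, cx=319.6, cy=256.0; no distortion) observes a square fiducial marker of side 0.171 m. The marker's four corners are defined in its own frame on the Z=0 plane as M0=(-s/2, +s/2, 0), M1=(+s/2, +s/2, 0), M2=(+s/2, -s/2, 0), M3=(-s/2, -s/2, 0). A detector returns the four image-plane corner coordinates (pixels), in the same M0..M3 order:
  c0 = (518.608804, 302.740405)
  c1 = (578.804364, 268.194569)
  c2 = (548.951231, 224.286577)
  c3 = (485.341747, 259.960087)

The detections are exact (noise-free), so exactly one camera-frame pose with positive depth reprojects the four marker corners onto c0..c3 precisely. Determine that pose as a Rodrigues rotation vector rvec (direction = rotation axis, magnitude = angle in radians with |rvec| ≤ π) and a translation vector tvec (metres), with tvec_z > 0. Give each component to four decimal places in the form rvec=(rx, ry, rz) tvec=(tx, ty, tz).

Intrinsics K: fx=702.5, fy=499.7, cx=319.6, cy=256.0
Marker side s = 0.171 m; corners in marker frame (Z=0):
  M0 = (-0.0855, +0.0855, 0)
  M1 = (+0.0855, +0.0855, 0)
  M2 = (+0.0855, -0.0855, 0)
  M3 = (-0.0855, -0.0855, 0)
Detected image corners:
  c0 = (518.608804, 302.740405) px
  c1 = (578.804364, 268.194569) px
  c2 = (548.951231, 224.286577) px
  c3 = (485.341747, 259.960087) px
Planar DLT: solve 8×8 A·h = b for H (H[2,2]=1):
  H  [+402.90973 +335.39377 +533.51289]
  H  [-184.87172 +328.18981 +264.20418]
  H  [+0.07721 +0.28315 +1.00000]
B = K⁻¹H; ‖b₁‖=0.680848, ‖b₂‖=0.680848; λ = 2/(‖b₁‖+‖b₂‖) = 1.468756, sign → tz>0 ⇒ λ=+1.468756
r₁ = λ·B[:,0] = (+0.79079,-0.60149,+0.11341); r₂ = λ·B[:,1] = (+0.51202,+0.75158,+0.41588)
r₃ = r₁×r₂ = (-0.33538,-0.27081,+0.90232); SVD([r₁ r₂ r₃]) → R = UVᵀ:
  R  [+0.79079 +0.51202 -0.33538]
  R  [-0.60149 +0.75158 -0.27081]
  R  [+0.11341 +0.41588 +0.90232]
t = (+0.44724, +0.02411, +1.46876) m
tr R = 2.444698; θ = arccos((tr R − 1)/2) = 0.763603 rad = 43.751°
axis k = ((R−Rᵀ)₃₂, (R−Rᵀ)₁₃, (R−Rᵀ)₂₁) / (2 sinθ) = (+0.496496, -0.324487, -0.805109)
rvec = θ·k = (+0.379126, -0.247779, -0.614784)

rvec=(0.3791, -0.2478, -0.6148) tvec=(0.4472, 0.0241, 1.4688)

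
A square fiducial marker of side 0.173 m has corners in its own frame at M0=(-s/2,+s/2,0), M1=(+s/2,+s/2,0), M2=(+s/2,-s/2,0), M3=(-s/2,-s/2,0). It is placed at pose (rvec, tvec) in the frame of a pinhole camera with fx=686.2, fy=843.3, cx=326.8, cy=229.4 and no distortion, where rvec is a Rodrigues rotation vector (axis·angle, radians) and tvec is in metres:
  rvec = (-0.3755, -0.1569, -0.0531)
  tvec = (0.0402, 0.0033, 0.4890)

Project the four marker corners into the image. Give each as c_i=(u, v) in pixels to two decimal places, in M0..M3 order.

Intrinsics K: fx=686.2, fy=843.3, cx=326.8, cy=229.4
Marker side s = 0.173 m; corners in marker frame (Z=0):
  M0 = (-0.0865, +0.0865, 0)
  M1 = (+0.0865, +0.0865, 0)
  M2 = (+0.0865, -0.0865, 0)
  M3 = (-0.0865, -0.0865, 0)
rvec = (-0.3755, -0.1569, -0.0531), |rvec| = θ = 0.41041 rad = 23.515°
Rodrigues: sinθ=0.39899, 1−cosθ=0.08304; R = I + sinθ·[k]× + (1−cosθ)·[k]×²:
    [+0.98647 +0.08067 -0.14270]
    [-0.02258 +0.92909 +0.36915]
    [+0.16236 -0.36094 +0.91835]
t = (0.0402, 0.0033, 0.4890) m
M0: Pc = R·M0+t = (-0.03815, +0.08562, +0.44373); u = 686.2·(-0.03815)/0.44373 + 326.8 = 267.8009, v = 843.3·(+0.08562)/0.44373 + 229.4 = 392.1163
M1: Pc = R·M1+t = (+0.13251, +0.08171, +0.47182); u = 686.2·(+0.13251)/0.47182 + 326.8 = 519.5138, v = 843.3·(+0.08171)/0.47182 + 229.4 = 375.4490
M2: Pc = R·M2+t = (+0.11855, -0.07902, +0.53427); u = 686.2·(+0.11855)/0.53427 + 326.8 = 479.0659, v = 843.3·(-0.07902)/0.53427 + 229.4 = 104.6736
M3: Pc = R·M3+t = (-0.05211, -0.07511, +0.50618); u = 686.2·(-0.05211)/0.50618 + 326.8 = 256.1600, v = 843.3·(-0.07511)/0.50618 + 229.4 = 104.2589

c0=(267.80, 392.12) c1=(519.51, 375.45) c2=(479.07, 104.67) c3=(256.16, 104.26)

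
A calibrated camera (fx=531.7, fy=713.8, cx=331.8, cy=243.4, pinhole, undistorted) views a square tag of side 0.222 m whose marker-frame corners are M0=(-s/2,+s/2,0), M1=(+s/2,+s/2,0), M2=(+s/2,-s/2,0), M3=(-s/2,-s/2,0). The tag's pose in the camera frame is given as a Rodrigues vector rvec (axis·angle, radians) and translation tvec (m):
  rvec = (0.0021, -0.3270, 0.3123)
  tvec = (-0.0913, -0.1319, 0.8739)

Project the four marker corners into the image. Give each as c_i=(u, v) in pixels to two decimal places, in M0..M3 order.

Intrinsics K: fx=531.7, fy=713.8, cx=331.8, cy=243.4
Marker side s = 0.222 m; corners in marker frame (Z=0):
  M0 = (-0.1110, +0.1110, 0)
  M1 = (+0.1110, +0.1110, 0)
  M2 = (+0.1110, -0.1110, 0)
  M3 = (-0.1110, -0.1110, 0)
rvec = (0.0021, -0.3270, 0.3123), |rvec| = θ = 0.45218 rad = 25.908°
Rodrigues: sinθ=0.43693, 1−cosθ=0.10050; R = I + sinθ·[k]× + (1−cosθ)·[k]×²:
    [+0.89950 -0.30210 -0.31565]
    [+0.30143 +0.95206 -0.05223]
    [+0.31629 -0.04817 +0.94744]
t = (-0.0913, -0.1319, 0.8739) m
M0: Pc = R·M0+t = (-0.22468, -0.05968, +0.83344); u = 531.7·(-0.22468)/0.83344 + 331.8 = 188.4657, v = 713.8·(-0.05968)/0.83344 + 243.4 = 192.2872
M1: Pc = R·M1+t = (-0.02499, +0.00724, +0.90366); u = 531.7·(-0.02499)/0.90366 + 331.8 = 317.0969, v = 713.8·(+0.00724)/0.90366 + 243.4 = 249.1164
M2: Pc = R·M2+t = (+0.04208, -0.20412, +0.91436); u = 531.7·(+0.04208)/0.91436 + 331.8 = 356.2685, v = 713.8·(-0.20412)/0.91436 + 243.4 = 84.0519
M3: Pc = R·M3+t = (-0.15761, -0.27104, +0.84414); u = 531.7·(-0.15761)/0.84414 + 331.8 = 232.5251, v = 713.8·(-0.27104)/0.84414 + 243.4 = 14.2122

c0=(188.47, 192.29) c1=(317.10, 249.12) c2=(356.27, 84.05) c3=(232.53, 14.21)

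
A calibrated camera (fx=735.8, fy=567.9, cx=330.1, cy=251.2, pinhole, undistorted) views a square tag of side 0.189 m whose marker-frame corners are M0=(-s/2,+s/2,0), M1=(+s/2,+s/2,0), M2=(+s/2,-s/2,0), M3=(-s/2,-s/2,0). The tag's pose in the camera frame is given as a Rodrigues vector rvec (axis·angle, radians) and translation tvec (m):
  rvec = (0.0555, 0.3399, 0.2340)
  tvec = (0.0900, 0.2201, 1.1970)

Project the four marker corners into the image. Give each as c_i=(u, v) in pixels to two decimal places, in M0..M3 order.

Intrinsics K: fx=735.8, fy=567.9, cx=330.1, cy=251.2
Marker side s = 0.189 m; corners in marker frame (Z=0):
  M0 = (-0.0945, +0.0945, 0)
  M1 = (+0.0945, +0.0945, 0)
  M2 = (+0.0945, -0.0945, 0)
  M3 = (-0.0945, -0.0945, 0)
rvec = (0.0555, 0.3399, 0.2340), |rvec| = θ = 0.41638 rad = 23.857°
Rodrigues: sinθ=0.40445, 1−cosθ=0.08544; R = I + sinθ·[k]× + (1−cosθ)·[k]×²:
    [+0.91608 -0.21800 +0.33656]
    [+0.23659 +0.97150 -0.01471]
    [-0.32376 +0.09311 +0.94155]
t = (0.0900, 0.2201, 1.1970) m
M0: Pc = R·M0+t = (-0.01717, +0.28955, +1.23639); u = 735.8·(-0.01717)/1.23639 + 330.1 = 319.8815, v = 567.9·(+0.28955)/1.23639 + 251.2 = 384.1952
M1: Pc = R·M1+t = (+0.15597, +0.33426, +1.17520); u = 735.8·(+0.15597)/1.17520 + 330.1 = 427.7526, v = 567.9·(+0.33426)/1.17520 + 251.2 = 412.7286
M2: Pc = R·M2+t = (+0.19717, +0.15065, +1.15761); u = 735.8·(+0.19717)/1.15761 + 330.1 = 455.4260, v = 567.9·(+0.15065)/1.15761 + 251.2 = 325.1069
M3: Pc = R·M3+t = (+0.02403, +0.10594, +1.21880); u = 735.8·(+0.02403)/1.21880 + 330.1 = 344.6081, v = 567.9·(+0.10594)/1.21880 + 251.2 = 300.5607

c0=(319.88, 384.20) c1=(427.75, 412.73) c2=(455.43, 325.11) c3=(344.61, 300.56)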